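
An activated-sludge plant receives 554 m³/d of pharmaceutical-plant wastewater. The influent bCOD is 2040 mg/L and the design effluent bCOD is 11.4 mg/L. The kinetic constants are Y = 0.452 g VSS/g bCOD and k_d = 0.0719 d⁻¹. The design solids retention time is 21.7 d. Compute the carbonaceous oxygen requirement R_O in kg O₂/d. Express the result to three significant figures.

Y_obs = Y / (1 + k_d θ_c) = 0.452 / (1 + 0.0719 × 21.7) = 0.452 / 2.560 = 0.1765.
Mass of bCOD removed per day: Q(S₀ − S) = 554 × 2029 g/m³ = 1124 kg/d.
Biomass synthesised: P_X = Y_obs × 1124 = 198.4 kg VSS/d.
R_O = Q·ΔS − 1.42 P_X = 1124 − 281.7 = 842.1 kg O₂/d.

R_O ≈ 842 kg O₂/d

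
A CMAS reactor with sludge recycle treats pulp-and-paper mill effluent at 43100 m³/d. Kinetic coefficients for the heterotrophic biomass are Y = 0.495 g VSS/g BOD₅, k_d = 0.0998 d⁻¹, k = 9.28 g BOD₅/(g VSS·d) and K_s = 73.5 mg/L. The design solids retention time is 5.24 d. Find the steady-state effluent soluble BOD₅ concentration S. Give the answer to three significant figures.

S ≈ 4.96 mg/L

From the Monod/SRT balance for a CMAS, S = K_s·(1+k_d θ_c)/[θ_c·(Y k − k_d) − 1] = 73.5 × (1 + 0.0998 × 5.24) / [5.24 × (0.495 × 9.28 − 0.0998) − 1] = 111.9 / 22.55 = 4.964 mg/L.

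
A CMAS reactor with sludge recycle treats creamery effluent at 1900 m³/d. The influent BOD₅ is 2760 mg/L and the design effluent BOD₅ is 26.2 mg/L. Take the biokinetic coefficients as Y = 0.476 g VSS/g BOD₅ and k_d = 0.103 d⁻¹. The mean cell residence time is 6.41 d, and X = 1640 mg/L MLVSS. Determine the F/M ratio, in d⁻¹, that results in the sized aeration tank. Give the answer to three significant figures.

Steady-state biomass mass balance: V·X·(1 + k_d·θ_c) = Y·Q·(S₀ − S)·θ_c, so V = 0.476 × 1900 × (2760 − 26.2) × 6.41 / [1640 × (1 + 0.103 × 6.41)] = 1.58×10^7 / 2723 = 5821 m³.
F/M = Q·S₀ / (V·X) = 1900 × 2760 / (5821 × 1640) = 0.5493 g BOD₅·(g VSS·d)⁻¹.

F/M ≈ 0.549 d⁻¹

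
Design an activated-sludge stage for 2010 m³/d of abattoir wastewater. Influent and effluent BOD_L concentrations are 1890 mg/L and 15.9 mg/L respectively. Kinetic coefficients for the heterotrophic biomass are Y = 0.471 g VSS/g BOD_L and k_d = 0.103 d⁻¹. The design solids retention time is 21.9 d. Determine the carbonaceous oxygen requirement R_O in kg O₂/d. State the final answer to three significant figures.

R_O ≈ 2990 kg O₂/d

Observed yield with endogenous decay: Y_obs = Y / (1 + k_d·θ_c) = 0.471 / (1 + 0.103 × 21.9) = 0.471 / 3.256 = 0.1447 g VSS/g BOD_L.
Substrate removed = Q·(S₀ − S) = 2010 m³/d × (1890 − 15.9) g/m³ = 3.77×10^6 g/d = 3767 kg/d.
Biomass synthesised: P_X = Y_obs × 3767 = 545.0 kg VSS/d.
R_O = Q·(S₀ − S) − 1.42·P_X = 3767 − 1.42 × 545.0 = 2993 kg O₂/d.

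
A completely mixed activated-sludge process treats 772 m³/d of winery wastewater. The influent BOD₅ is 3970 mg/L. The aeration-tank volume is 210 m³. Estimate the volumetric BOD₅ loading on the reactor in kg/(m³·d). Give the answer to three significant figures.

L_v ≈ 14.6 kg BOD₅/(m³·d)

Volumetric loading L_v = Q·S₀ / V = 772 × 3970 g/m³ / 210.0 m³ = 14594 g/(m³·d) = 14.59 kg BOD₅/(m³·d).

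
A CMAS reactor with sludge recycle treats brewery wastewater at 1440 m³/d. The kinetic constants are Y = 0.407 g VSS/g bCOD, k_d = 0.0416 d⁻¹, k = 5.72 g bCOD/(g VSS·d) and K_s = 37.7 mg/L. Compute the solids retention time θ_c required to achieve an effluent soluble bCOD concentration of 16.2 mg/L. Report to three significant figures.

θ_c ≈ 1.52 d

At the target effluent, Y k S/(K_s+S) = 0.407×5.72×16.2/53.90 = 0.6997 d⁻¹.
Then 1/θ_c = μ − k_d = 0.6997 − 0.0416 = 0.6581 d⁻¹, giving θ_c = 1.520 d.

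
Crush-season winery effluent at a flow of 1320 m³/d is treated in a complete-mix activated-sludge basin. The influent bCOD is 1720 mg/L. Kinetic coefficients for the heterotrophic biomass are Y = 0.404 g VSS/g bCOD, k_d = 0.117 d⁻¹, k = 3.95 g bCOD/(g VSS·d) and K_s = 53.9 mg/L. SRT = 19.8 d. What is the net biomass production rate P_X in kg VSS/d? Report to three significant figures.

P_X ≈ 276 kg VSS/d

From the Monod/SRT balance for a CMAS, S = K_s·(1+k_d θ_c)/[θ_c·(Y k − k_d) − 1] = 53.9 × (1 + 0.117 × 19.8) / [19.8 × (0.404 × 3.95 − 0.117) − 1] = 178.8 / 28.28 = 6.321 mg/L.
Observed yield with endogenous decay: Y_obs = Y / (1 + k_d·θ_c) = 0.404 / (1 + 0.117 × 19.8) = 0.404 / 3.317 = 0.1218 g VSS/g bCOD.
Mass of bCOD removed per day: Q(S₀ − S) = 1320 × 1714 g/m³ = 2262 kg/d.
Net biomass production P_X = Y_obs × Q·(S₀ − S) = 0.1218 × 2262 = 275.5 kg VSS/d.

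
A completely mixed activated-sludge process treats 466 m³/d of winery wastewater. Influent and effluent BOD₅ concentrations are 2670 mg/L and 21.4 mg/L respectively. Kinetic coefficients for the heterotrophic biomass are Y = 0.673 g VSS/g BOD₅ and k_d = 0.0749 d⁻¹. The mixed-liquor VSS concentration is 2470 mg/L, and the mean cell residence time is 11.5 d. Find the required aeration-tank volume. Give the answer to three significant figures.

Rearranging the biomass balance for a CMAS with decay, V = Y·Q·ΔS·θ_c / [X·(1+k_d θ_c)] = 0.673 × 466 × (2670 − 21.4) × 11.5 / [2470 × (1 + 0.0749 × 11.5)] = 9.55×10^6 / 4598 = 2078 m³.

V ≈ 2080 m³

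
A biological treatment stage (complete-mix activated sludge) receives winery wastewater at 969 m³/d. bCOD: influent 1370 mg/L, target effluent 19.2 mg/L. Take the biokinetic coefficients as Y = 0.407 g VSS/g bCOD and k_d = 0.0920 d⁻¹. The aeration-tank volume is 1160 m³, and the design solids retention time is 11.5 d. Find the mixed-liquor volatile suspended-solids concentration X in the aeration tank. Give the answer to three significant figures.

X ≈ 2570 mg/L

Solving the biomass balance for X: X = Y Q (S₀−S) θ_c / [V (1+k_d θ_c)] = 0.407 × 969 × (1370 − 19.2) × 11.5 / [1160 × (1 + 0.0920 × 11.5)] = 2566 mg/L.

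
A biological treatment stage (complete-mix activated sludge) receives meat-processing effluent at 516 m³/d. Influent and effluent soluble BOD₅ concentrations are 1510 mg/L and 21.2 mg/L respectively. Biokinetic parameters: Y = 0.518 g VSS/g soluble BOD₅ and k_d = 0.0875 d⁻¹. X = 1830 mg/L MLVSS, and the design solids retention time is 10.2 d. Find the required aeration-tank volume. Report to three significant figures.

V ≈ 1170 m³

Steady-state biomass mass balance: V·X·(1 + k_d·θ_c) = Y·Q·(S₀ − S)·θ_c, so V = 0.518 × 516 × (1510 − 21.2) × 10.2 / [1830 × (1 + 0.0875 × 10.2)] = 4.06×10^6 / 3463 = 1172 m³.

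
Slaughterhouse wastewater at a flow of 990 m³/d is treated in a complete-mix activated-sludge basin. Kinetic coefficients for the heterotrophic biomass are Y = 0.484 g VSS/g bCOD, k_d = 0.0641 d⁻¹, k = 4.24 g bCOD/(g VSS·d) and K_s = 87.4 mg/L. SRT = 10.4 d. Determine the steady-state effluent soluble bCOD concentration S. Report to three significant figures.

S ≈ 7.40 mg/L

Effluent substrate depends only on kinetics and SRT: S = K_s(1 + k_d θ_c) / [θ_c(Yk − k_d) − 1] = 87.4 × (1 + 0.0641 × 10.4) / [10.4 × (0.484 × 4.24 − 0.0641) − 1] = 145.7 / 19.68 = 7.403 mg/L.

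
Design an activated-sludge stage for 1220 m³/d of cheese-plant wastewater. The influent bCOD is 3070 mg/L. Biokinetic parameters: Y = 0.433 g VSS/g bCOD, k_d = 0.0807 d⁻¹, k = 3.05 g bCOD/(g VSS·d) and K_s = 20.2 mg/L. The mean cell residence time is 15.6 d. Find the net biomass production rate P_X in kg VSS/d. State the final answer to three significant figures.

For a completely mixed reactor with recycle the Lawrence–McCarty relation gives S = K_s·(1 + k_d·θ_c) / [θ_c·(Y·k − k_d) − 1] = 20.2 × (1 + 0.0807 × 15.6) / [15.6 × (0.433 × 3.05 − 0.0807) − 1] = 45.63 / 18.34 = 2.488 mg/L.
Y_obs = Y / (1 + k_d θ_c) = 0.433 / (1 + 0.0807 × 15.6) = 0.433 / 2.259 = 0.1917.
Q·(S₀ − S) = 1220 × (3070 − 2.49) × 10⁻³ = 3742 kg/d removed.
So the net sludge growth is P_X = 0.1917 × 3742 = 717.4 kg VSS/d.

P_X ≈ 717 kg VSS/d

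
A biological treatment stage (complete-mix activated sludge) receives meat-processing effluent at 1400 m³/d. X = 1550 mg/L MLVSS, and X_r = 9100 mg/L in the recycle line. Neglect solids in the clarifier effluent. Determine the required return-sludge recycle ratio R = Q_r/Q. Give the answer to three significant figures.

R ≈ 0.205

Mass balance around the secondary clarifier (neglecting effluent solids): R = X / (X_r − X) = 1550 / (9100 − 1550) = 0.2053.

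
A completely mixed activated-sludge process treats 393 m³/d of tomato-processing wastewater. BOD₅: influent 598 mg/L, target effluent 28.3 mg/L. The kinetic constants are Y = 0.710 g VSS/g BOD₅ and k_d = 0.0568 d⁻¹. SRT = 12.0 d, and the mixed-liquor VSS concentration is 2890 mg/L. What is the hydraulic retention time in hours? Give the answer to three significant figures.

Rearranging the biomass balance for a CMAS with decay, V = Y·Q·ΔS·θ_c / [X·(1+k_d θ_c)] = 0.710 × 393 × (598 − 28.3) × 12.0 / [2890 × (1 + 0.0568 × 12.0)] = 1.91×10^6 / 4860 = 392.5 m³.
Hydraulic retention time τ = V/Q = 392.5 / 393 = 0.9988 d = 23.97 h.

τ ≈ 24.0 h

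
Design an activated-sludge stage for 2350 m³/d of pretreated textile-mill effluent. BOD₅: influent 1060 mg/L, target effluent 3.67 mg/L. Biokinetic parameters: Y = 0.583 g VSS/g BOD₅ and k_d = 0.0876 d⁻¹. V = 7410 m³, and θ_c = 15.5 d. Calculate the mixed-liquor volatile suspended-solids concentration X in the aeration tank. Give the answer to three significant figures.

X ≈ 1280 mg/L

From V·X·(1 + k_d·θ_c) = Y·Q·(S₀ − S)·θ_c: X = 0.583 × 2350 × (1060 − 3.67) × 15.5 / [7410 × (1 + 0.0876 × 15.5)] = 1284 mg/L.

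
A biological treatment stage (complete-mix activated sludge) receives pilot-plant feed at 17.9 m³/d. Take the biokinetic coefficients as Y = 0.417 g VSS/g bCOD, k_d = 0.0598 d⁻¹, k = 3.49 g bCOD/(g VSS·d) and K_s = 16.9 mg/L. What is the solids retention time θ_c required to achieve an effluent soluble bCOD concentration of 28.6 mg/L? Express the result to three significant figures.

From 1/θ_c = Y·k·S/(K_s + S) − k_d: Y·k·S/(K_s+S) = 0.417 × 3.49 × 28.6 / (16.9 + 28.6) = 0.9148 d⁻¹.
Then 1/θ_c = μ − k_d = 0.9148 − 0.0598 = 0.8550 d⁻¹, giving θ_c = 1.170 d.

θ_c ≈ 1.17 d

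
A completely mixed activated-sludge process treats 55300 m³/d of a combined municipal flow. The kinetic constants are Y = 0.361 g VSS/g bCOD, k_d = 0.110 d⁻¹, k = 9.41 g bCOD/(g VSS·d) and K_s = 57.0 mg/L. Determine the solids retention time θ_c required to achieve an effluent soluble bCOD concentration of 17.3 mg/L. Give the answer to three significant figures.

θ_c ≈ 1.47 d

From 1/θ_c = Y·k·S/(K_s + S) − k_d: Y·k·S/(K_s+S) = 0.361 × 9.41 × 17.3 / (57.0 + 17.3) = 0.7910 d⁻¹.
θ_c = 1/(μ − k_d) = 1/(0.7910 − 0.110) = 1/0.6810 = 1.469 d.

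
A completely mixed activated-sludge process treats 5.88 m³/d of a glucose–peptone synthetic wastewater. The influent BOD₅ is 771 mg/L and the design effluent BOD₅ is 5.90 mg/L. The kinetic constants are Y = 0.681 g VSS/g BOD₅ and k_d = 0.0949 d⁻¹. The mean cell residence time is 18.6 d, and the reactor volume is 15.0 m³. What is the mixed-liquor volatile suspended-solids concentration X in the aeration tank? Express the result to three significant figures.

X ≈ 1370 mg/L

Solving the biomass balance for X: X = Y Q (S₀−S) θ_c / [V (1+k_d θ_c)] = 0.681 × 5.88 × (771 − 5.90) × 18.6 / [15.0 × (1 + 0.0949 × 18.6)] = 1374 mg/L.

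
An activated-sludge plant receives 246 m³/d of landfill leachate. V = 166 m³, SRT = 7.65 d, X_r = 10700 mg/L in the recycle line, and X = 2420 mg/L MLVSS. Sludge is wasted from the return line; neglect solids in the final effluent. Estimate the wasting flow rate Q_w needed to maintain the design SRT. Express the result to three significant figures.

Q_w = (V·X)/(θ_c X_r) = 166.0 × 2420 / (7.65 × 10700) = 4.908 m³/d.

Q_w ≈ 4.91 m³/d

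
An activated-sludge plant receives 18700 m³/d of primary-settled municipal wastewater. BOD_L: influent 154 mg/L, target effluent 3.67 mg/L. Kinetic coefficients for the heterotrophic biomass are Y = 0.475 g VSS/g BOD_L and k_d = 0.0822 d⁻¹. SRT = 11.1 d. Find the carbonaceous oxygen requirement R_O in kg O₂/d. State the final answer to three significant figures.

R_O ≈ 1820 kg O₂/d

Correct the yield for decay: Y_obs = Y/(1 + k_d θ_c) = 0.475 / (1 + 0.0822 × 11.1) = 0.475 / 1.912 = 0.2484.
Substrate removed = Q·(S₀ − S) = 18700 m³/d × (154 − 3.67) g/m³ = 2.81×10^6 g/d = 2811 kg/d.
P_X = Y_obs·Q·(S₀ − S) = 0.2484 × 2811 = 698.2 kg VSS/d.
R_O = Q·ΔS − 1.42 P_X = 2811 − 991.5 = 1820 kg O₂/d.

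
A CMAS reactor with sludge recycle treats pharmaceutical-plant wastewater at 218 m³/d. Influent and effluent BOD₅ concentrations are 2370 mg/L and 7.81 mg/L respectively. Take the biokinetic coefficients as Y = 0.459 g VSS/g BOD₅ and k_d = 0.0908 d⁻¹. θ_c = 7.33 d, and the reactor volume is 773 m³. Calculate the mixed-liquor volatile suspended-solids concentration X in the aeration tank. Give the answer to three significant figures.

X ≈ 1350 mg/L

Solving the biomass balance for X: X = Y Q (S₀−S) θ_c / [V (1+k_d θ_c)] = 0.459 × 218 × (2370 − 7.81) × 7.33 / [773 × (1 + 0.0908 × 7.33)] = 1346 mg/L.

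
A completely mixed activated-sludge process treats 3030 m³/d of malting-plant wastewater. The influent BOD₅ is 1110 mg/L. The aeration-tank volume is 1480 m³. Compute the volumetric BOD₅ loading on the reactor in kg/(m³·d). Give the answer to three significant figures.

Volumetric loading L_v = Q·S₀ / V = 3030 × 1110 g/m³ / 1480 m³ = 2272 g/(m³·d) = 2.272 kg BOD₅/(m³·d).

L_v ≈ 2.27 kg BOD₅/(m³·d)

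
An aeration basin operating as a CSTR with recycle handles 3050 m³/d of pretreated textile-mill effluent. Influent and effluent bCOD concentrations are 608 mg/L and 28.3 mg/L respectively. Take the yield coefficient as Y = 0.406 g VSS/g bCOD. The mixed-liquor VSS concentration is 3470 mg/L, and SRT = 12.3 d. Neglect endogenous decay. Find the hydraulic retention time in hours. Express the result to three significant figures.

Biomass mass balance (decay neglected): V·X = Y·Q·(S₀ − S)·θ_c, so V = 0.406 × 3050 × (608 − 28.3) × 12.3 / 3470 = 2545 m³.
HRT = V/Q = 2545 m³ / 3050 m³·d⁻¹ = 0.8343 d × 24 = 20.02 h.

τ ≈ 20.0 h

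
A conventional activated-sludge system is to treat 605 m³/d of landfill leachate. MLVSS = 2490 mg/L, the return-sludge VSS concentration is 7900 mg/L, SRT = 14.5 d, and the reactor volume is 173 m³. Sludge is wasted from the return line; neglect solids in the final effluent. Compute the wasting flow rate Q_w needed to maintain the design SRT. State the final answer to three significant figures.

Q_w ≈ 3.76 m³/d

Q_w = (V·X)/(θ_c X_r) = 173.0 × 2490 / (14.5 × 7900) = 3.761 m³/d.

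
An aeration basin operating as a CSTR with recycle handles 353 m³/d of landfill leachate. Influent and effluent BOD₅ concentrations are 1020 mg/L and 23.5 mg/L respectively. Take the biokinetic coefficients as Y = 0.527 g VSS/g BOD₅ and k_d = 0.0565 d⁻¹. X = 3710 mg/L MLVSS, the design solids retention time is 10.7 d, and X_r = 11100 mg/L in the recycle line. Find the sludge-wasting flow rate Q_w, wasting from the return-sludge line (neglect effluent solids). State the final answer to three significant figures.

Rearranging the biomass balance for a CMAS with decay, V = Y·Q·ΔS·θ_c / [X·(1+k_d θ_c)] = 0.527 × 353 × (1020 − 23.5) × 10.7 / [3710 × (1 + 0.0565 × 10.7)] = 1.98×10^6 / 5953 = 333.2 m³.
θ_c = V·X/(Q_w·X_r) when wasting from the recycle, so Q_w = V·X/(θ_c·X_r) = 333.2 × 3710 / (10.7 × 11100) = 10.41 m³/d.

Q_w ≈ 10.4 m³/d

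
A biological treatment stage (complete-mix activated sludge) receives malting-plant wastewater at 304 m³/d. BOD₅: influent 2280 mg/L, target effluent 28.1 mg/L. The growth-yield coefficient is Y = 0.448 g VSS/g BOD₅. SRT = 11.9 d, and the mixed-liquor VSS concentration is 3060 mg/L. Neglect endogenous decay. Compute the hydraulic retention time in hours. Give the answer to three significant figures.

V·X = Y·Q·ΔS·θ_c gives V = 0.448 × 304 × (2280 − 28.1) × 11.9 / 3060 = 1193 m³.
τ = V/Q = 1193/304 = 3.923 d, or 94.16 h.

τ ≈ 94.2 h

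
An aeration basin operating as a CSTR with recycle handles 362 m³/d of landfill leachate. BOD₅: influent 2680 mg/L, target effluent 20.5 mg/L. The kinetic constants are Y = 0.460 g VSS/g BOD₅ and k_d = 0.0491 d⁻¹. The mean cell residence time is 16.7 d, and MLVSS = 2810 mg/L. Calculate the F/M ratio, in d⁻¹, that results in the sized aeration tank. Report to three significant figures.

F/M ≈ 0.239 d⁻¹

Steady-state biomass mass balance: V·X·(1 + k_d·θ_c) = Y·Q·(S₀ − S)·θ_c, so V = 0.460 × 362 × (2680 − 20.5) × 16.7 / [2810 × (1 + 0.0491 × 16.7)] = 7.4×10^6 / 5114 = 1446 m³.
Food-to-microorganism ratio F/M = Q S₀ / (V X) = 362 × 2680 / (1446 × 2810) = 0.2387 d⁻¹.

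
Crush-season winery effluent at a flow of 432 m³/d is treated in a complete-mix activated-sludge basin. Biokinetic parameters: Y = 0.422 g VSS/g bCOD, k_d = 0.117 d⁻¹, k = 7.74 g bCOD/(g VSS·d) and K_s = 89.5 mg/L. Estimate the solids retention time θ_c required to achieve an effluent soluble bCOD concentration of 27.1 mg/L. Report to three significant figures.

θ_c ≈ 1.56 d

Specific growth rate at S = 27.1 mg/L: μ = YkS/(K_s+S) = 0.422·7.74·27.1/(89.5+27.1) = 0.7591 d⁻¹.
1/θ_c = 0.7591 − 0.117 = 0.6421 d⁻¹, so θ_c = 1.557 d.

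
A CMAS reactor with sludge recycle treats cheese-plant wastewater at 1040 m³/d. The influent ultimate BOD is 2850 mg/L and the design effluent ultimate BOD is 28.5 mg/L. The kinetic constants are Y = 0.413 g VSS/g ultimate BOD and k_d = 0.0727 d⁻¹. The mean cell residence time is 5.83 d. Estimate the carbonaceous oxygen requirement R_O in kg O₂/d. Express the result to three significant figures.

R_O ≈ 1730 kg O₂/d

Correct the yield for decay: Y_obs = Y/(1 + k_d θ_c) = 0.413 / (1 + 0.0727 × 5.83) = 0.413 / 1.424 = 0.2901.
Mass of ultimate BOD removed per day: Q(S₀ − S) = 1040 × 2822 g/m³ = 2934 kg/d.
Net sludge production P_X = 0.2901 × 2934 = 851.1 kg VSS/d.
R_O = Q·(S₀ − S) − 1.42·P_X = 2934 − 1.42 × 851.1 = 1726 kg O₂/d.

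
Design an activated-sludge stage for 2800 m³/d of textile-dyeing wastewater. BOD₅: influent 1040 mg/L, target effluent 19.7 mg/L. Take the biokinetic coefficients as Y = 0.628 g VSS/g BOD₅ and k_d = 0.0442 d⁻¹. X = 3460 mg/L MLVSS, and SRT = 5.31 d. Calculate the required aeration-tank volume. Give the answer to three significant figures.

Rearranging the biomass balance for a CMAS with decay, V = Y·Q·ΔS·θ_c / [X·(1+k_d θ_c)] = 0.628 × 2800 × (1040 − 19.7) × 5.31 / [3460 × (1 + 0.0442 × 5.31)] = 9.53×10^6 / 4272 = 2230 m³.

V ≈ 2230 m³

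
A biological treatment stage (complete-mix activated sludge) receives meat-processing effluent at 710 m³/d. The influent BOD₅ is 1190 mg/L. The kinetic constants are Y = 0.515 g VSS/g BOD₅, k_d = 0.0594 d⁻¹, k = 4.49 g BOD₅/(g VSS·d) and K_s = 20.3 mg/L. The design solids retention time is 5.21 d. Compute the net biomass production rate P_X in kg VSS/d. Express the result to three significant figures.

Effluent substrate depends only on kinetics and SRT: S = K_s(1 + k_d θ_c) / [θ_c(Yk − k_d) − 1] = 20.3 × (1 + 0.0594 × 5.21) / [5.21 × (0.515 × 4.49 − 0.0594) − 1] = 26.58 / 10.74 = 2.476 mg/L.
Y_obs = Y / (1 + k_d θ_c) = 0.515 / (1 + 0.0594 × 5.21) = 0.515 / 1.309 = 0.3933.
ΔS = 1190 − 2.48 = 1188 mg/L, so the substrate removal rate is 710 × 1188/1000 = 843.1 kg BOD₅/d.
P_X = Y_obs · Q(S₀ − S) = 0.3933 × 843.1 = 331.6 kg VSS/d.

P_X ≈ 332 kg VSS/d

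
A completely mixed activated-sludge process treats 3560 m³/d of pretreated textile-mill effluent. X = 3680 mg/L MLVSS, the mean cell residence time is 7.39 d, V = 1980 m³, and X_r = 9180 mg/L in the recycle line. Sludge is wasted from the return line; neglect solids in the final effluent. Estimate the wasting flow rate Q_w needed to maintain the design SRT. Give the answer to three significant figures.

θ_c = V·X/(Q_w·X_r) when wasting from the recycle, so Q_w = V·X/(θ_c·X_r) = 1980 × 3680 / (7.39 × 9180) = 107.4 m³/d.

Q_w ≈ 107 m³/d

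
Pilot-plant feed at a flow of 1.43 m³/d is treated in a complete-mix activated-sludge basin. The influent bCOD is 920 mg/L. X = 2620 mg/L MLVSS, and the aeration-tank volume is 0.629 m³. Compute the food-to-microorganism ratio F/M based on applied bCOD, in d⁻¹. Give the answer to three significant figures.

F/M ≈ 0.798 d⁻¹

F/M = Q·S₀ / (V·X) = 1.43 × 920 / (0.6290 × 2620) = 0.7983 g bCOD·(g VSS·d)⁻¹.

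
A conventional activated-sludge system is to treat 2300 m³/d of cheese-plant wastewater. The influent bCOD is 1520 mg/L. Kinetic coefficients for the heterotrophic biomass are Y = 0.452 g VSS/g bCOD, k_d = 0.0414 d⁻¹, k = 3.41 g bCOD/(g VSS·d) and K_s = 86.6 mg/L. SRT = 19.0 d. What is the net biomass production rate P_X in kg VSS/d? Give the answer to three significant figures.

P_X ≈ 881 kg VSS/d

For a completely mixed reactor with recycle the Lawrence–McCarty relation gives S = K_s·(1 + k_d·θ_c) / [θ_c·(Y·k − k_d) − 1] = 86.6 × (1 + 0.0414 × 19.0) / [19.0 × (0.452 × 3.41 − 0.0414) − 1] = 154.7 / 27.50 = 5.626 mg/L.
Observed yield with endogenous decay: Y_obs = Y / (1 + k_d·θ_c) = 0.452 / (1 + 0.0414 × 19.0) = 0.452 / 1.787 = 0.2530 g VSS/g bCOD.
ΔS = 1520 − 5.63 = 1514 mg/L, so the substrate removal rate is 2300 × 1514/1000 = 3483 kg bCOD/d.
So the net sludge growth is P_X = 0.2530 × 3483 = 881.2 kg VSS/d.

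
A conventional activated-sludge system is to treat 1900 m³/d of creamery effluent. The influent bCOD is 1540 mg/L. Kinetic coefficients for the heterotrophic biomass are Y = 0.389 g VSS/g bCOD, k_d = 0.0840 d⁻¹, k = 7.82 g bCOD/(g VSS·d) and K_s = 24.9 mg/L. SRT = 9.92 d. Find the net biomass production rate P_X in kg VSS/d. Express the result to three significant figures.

From the Monod/SRT balance for a CMAS, S = K_s·(1+k_d θ_c)/[θ_c·(Y k − k_d) − 1] = 24.9 × (1 + 0.0840 × 9.92) / [9.92 × (0.389 × 7.82 − 0.0840) − 1] = 45.65 / 28.34 = 1.611 mg/L.
Observed yield with endogenous decay: Y_obs = Y / (1 + k_d·θ_c) = 0.389 / (1 + 0.0840 × 9.92) = 0.389 / 1.833 = 0.2122 g VSS/g bCOD.
Q·(S₀ − S) = 1900 × (1540 − 1.61) × 10⁻³ = 2923 kg/d removed.
Biomass produced: P_X = Y_obs·Q·ΔS = 0.2122 × 2923 ≈ 620.2 kg VSS/d.

P_X ≈ 620 kg VSS/d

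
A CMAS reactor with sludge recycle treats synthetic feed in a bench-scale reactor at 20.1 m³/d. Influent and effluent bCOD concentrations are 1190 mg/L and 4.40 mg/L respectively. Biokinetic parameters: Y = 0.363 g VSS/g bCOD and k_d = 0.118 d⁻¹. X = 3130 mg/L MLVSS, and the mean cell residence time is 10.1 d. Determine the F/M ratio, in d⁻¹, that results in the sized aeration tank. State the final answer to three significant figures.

F/M ≈ 0.600 d⁻¹

Steady-state biomass mass balance: V·X·(1 + k_d·θ_c) = Y·Q·(S₀ − S)·θ_c, so V = 0.363 × 20.1 × (1190 − 4.40) × 10.1 / [3130 × (1 + 0.118 × 10.1)] = 8.74×10^4 / 6860 = 12.74 m³.
F/M = applied load / biomass = Q·S₀/(V·X) = 20.1 × 1190 / (12.74 × 3130) = 0.6000 d⁻¹.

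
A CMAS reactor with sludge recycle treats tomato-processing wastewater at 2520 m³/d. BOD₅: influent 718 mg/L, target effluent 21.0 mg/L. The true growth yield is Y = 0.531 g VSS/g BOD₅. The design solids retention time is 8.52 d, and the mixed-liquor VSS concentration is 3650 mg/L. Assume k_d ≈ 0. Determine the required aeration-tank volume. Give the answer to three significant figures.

With k_d = 0 the design equation reduces to V = Y Q (S₀−S) θ_c / X = 0.531 × 2520 × (718 − 21.0) × 8.52 / 3650 = 2177 m³.

V ≈ 2180 m³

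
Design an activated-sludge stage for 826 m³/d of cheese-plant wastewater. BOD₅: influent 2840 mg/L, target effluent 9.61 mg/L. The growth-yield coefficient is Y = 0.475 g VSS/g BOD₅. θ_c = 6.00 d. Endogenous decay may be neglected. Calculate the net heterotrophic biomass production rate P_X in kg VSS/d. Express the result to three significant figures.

P_X ≈ 1110 kg VSS/d

Since k_d ≈ 0, Y_obs = Y = 0.475 g VSS/g BOD₅.
ΔS = 2840 − 9.61 = 2830 mg/L, so the substrate removal rate is 826 × 2830/1000 = 2338 kg BOD₅/d.
Net biomass production P_X = Y_obs × Q·(S₀ − S) = 0.4750 × 2338 = 1111 kg VSS/d.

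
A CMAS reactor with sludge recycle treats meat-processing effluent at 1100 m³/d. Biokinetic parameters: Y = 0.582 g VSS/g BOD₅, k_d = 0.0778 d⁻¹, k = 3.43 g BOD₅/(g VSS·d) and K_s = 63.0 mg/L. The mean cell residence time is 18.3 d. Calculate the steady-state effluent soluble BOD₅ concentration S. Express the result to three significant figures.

S ≈ 4.48 mg/L

For a completely mixed reactor with recycle the Lawrence–McCarty relation gives S = K_s·(1 + k_d·θ_c) / [θ_c·(Y·k − k_d) − 1] = 63.0 × (1 + 0.0778 × 18.3) / [18.3 × (0.582 × 3.43 − 0.0778) − 1] = 152.7 / 34.11 = 4.477 mg/L.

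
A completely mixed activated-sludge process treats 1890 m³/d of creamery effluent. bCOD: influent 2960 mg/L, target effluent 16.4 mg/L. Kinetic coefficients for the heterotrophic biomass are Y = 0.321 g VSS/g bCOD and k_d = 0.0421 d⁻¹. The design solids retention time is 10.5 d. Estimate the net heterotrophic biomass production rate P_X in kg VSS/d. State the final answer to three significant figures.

Y_obs = Y / (1 + k_d θ_c) = 0.321 / (1 + 0.0421 × 10.5) = 0.321 / 1.442 = 0.2226.
Mass of bCOD removed per day: Q(S₀ − S) = 1890 × 2944 g/m³ = 5563 kg/d.
So the net sludge growth is P_X = 0.2226 × 5563 = 1238 kg VSS/d.

P_X ≈ 1240 kg VSS/d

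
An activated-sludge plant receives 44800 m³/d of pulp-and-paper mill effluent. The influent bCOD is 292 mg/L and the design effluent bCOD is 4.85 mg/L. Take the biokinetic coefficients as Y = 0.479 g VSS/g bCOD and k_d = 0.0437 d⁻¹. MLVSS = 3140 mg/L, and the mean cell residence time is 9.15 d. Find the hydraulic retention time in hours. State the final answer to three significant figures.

τ ≈ 6.87 h

Steady-state biomass mass balance: V·X·(1 + k_d·θ_c) = Y·Q·(S₀ − S)·θ_c, so V = 0.479 × 44800 × (292 − 4.85) × 9.15 / [3140 × (1 + 0.0437 × 9.15)] = 5.64×10^7 / 4396 = 12827 m³.
Hydraulic retention time τ = V/Q = 12827 / 44800 = 0.2863 d = 6.872 h.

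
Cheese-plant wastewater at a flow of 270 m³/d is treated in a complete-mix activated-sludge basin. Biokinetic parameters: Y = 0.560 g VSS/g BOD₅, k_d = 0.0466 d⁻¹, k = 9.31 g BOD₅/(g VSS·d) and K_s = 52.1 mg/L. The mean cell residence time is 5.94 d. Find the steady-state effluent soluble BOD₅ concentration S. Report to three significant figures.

S ≈ 2.24 mg/L

For a completely mixed reactor with recycle the Lawrence–McCarty relation gives S = K_s·(1 + k_d·θ_c) / [θ_c·(Y·k − k_d) − 1] = 52.1 × (1 + 0.0466 × 5.94) / [5.94 × (0.560 × 9.31 − 0.0466) − 1] = 66.52 / 29.69 = 2.240 mg/L.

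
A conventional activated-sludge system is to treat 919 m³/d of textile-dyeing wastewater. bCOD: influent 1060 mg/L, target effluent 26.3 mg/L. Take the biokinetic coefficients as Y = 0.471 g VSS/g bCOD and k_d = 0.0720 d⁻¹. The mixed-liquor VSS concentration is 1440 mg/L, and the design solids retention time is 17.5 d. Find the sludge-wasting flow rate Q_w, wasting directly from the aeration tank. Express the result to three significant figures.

Steady-state biomass mass balance: V·X·(1 + k_d·θ_c) = Y·Q·(S₀ − S)·θ_c, so V = 0.471 × 919 × (1060 − 26.3) × 17.5 / [1440 × (1 + 0.0720 × 17.5)] = 7.83×10^6 / 3254 = 2406 m³.
For wasting at MLVSS concentration, Q_w = V/θ_c = 2406/17.5 = 137.5 m³/d.

Q_w ≈ 137 m³/d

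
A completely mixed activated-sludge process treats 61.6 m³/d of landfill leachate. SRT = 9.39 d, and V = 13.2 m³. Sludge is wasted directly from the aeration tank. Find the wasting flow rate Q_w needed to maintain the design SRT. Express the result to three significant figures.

Q_w ≈ 1.41 m³/d

With mixed-liquor wasting, θ_c = V/Q_w, so Q_w = V/θ_c = 13.20/9.39 = 1.406 m³/d.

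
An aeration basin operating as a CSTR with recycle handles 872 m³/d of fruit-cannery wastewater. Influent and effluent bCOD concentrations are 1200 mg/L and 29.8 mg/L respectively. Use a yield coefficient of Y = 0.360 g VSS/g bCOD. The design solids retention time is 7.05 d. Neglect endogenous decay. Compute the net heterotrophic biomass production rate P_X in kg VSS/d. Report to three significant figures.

With endogenous decay neglected, the observed yield equals the true yield: Y_obs = Y = 0.360 g VSS/g bCOD.
ΔS = 1200 − 29.8 = 1170 mg/L, so the substrate removal rate is 872 × 1170/1000 = 1020 kg bCOD/d.
P_X = Y_obs · Q(S₀ − S) = 0.3600 × 1020 = 367.3 kg VSS/d.

P_X ≈ 367 kg VSS/d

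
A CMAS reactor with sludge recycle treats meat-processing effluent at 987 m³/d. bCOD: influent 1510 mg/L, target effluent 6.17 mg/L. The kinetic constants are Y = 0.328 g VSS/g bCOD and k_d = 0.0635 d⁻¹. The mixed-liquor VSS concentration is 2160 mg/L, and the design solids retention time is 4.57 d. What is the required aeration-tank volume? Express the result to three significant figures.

V ≈ 798 m³

Rearranging the biomass balance for a CMAS with decay, V = Y·Q·ΔS·θ_c / [X·(1+k_d θ_c)] = 0.328 × 987 × (1510 − 6.17) × 4.57 / [2160 × (1 + 0.0635 × 4.57)] = 2.22×10^6 / 2787 = 798.4 m³.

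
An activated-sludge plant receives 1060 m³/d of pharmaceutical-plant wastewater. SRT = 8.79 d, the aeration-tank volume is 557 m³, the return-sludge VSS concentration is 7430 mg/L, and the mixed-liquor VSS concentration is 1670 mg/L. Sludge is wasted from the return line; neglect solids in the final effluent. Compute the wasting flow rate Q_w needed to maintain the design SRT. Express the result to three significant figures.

Q_w ≈ 14.2 m³/d

Wasting from the return line (neglecting effluent solids): Q_w = V·X / (θ_c·X_r) = 557.0 × 1670 / (8.79 × 7430) = 14.24 m³/d.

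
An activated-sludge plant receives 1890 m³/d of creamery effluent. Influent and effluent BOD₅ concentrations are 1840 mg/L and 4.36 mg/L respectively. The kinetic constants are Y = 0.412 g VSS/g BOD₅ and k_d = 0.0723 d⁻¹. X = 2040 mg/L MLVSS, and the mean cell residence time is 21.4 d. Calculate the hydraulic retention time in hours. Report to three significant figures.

From the SRT design equation V = Y Q (S₀−S) θ_c / [X (1 + k_d θ_c)] = 0.412 × 1890 × (1840 − 4.36) × 21.4 / [2040 × (1 + 0.0723 × 21.4)] = 3.06×10^7 / 5196 = 5887 m³.
τ = V/Q = 5887/1890 = 3.115 d, or 74.75 h.

τ ≈ 74.8 h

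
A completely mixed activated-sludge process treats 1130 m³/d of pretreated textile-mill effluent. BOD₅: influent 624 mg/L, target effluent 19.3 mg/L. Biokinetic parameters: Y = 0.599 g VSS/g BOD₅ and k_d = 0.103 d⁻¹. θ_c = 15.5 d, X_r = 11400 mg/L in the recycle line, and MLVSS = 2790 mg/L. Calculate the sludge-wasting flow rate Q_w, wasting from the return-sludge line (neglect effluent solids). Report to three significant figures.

Q_w ≈ 13.8 m³/d

From the SRT design equation V = Y Q (S₀−S) θ_c / [X (1 + k_d θ_c)] = 0.599 × 1130 × (624 − 19.3) × 15.5 / [2790 × (1 + 0.103 × 15.5)] = 6.34×10^6 / 7244 = 875.8 m³.
Q_w = (V·X)/(θ_c X_r) = 875.8 × 2790 / (15.5 × 11400) = 13.83 m³/d.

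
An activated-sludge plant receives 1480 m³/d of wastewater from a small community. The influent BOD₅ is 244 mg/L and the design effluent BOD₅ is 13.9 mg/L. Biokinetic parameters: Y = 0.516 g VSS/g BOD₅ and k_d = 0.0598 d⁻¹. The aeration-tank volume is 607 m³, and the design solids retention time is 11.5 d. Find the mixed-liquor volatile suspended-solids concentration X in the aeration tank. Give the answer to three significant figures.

X ≈ 1970 mg/L

X = Y·Q·ΔS·θ_c / [V·(1 + k_d θ_c)] = 0.516 × 1480 × (244 − 13.9) × 11.5 / [607 × (1 + 0.0598 × 11.5)] = 1973 mg/L.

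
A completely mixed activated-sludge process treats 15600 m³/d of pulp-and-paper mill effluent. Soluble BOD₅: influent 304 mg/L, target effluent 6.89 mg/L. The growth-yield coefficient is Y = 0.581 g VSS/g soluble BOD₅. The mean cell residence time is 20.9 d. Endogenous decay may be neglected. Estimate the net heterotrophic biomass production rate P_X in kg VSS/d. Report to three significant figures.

P_X ≈ 2690 kg VSS/d

No decay correction is needed, so Y_obs = Y = 0.581.
Substrate removed = Q·(S₀ − S) = 15600 m³/d × (304 − 6.89) g/m³ = 4.63×10^6 g/d = 4635 kg/d.
Net biomass production P_X = Y_obs × Q·(S₀ − S) = 0.5810 × 4635 = 2693 kg VSS/d.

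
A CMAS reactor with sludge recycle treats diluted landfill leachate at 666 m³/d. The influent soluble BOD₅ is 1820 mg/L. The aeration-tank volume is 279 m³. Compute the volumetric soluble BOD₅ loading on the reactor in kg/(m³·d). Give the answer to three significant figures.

Applied soluble BOD₅ load per unit volume = Q·S₀/V = (666 × 1820/1000)/279.0 = 4.345 kg soluble BOD₅·m⁻³·d⁻¹.

L_v ≈ 4.34 kg soluble BOD₅/(m³·d)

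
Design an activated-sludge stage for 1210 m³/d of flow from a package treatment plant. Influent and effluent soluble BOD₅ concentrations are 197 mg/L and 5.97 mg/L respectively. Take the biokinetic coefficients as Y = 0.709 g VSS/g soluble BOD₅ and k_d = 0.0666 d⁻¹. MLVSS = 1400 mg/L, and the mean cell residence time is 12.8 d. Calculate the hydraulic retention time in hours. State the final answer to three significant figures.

τ ≈ 16.0 h

Rearranging the biomass balance for a CMAS with decay, V = Y·Q·ΔS·θ_c / [X·(1+k_d θ_c)] = 0.709 × 1210 × (197 − 5.97) × 12.8 / [1400 × (1 + 0.0666 × 12.8)] = 2.1×10^6 / 2593 = 808.8 m³.
HRT = V/Q = 808.8 m³ / 1210 m³·d⁻¹ = 0.6685 d × 24 = 16.04 h.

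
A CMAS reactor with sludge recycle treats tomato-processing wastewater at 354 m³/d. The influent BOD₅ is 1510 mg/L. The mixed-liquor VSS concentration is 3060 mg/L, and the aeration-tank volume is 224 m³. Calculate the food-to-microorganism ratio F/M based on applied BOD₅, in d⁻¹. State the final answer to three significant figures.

F/M = Q·S₀ / (V·X) = 354 × 1510 / (224.0 × 3060) = 0.7798 g BOD₅·(g VSS·d)⁻¹.

F/M ≈ 0.780 d⁻¹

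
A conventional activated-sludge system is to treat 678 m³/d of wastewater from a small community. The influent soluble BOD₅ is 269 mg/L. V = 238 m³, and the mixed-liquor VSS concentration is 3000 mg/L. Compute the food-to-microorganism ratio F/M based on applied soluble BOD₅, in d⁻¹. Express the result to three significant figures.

F/M = Q·S₀ / (V·X) = 678 × 269 / (238.0 × 3000) = 0.2554 g soluble BOD₅·(g VSS·d)⁻¹.

F/M ≈ 0.255 d⁻¹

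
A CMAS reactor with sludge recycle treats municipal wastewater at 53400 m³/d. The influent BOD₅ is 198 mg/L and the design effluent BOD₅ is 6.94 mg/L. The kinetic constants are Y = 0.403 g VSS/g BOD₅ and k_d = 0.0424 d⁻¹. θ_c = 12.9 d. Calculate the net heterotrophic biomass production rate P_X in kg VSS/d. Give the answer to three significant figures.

P_X ≈ 2660 kg VSS/d

Correct the yield for decay: Y_obs = Y/(1 + k_d θ_c) = 0.403 / (1 + 0.0424 × 12.9) = 0.403 / 1.547 = 0.2605.
Substrate removed = Q·(S₀ − S) = 53400 m³/d × (198 − 6.94) g/m³ = 1.02×10^7 g/d = 10203 kg/d.
Biomass produced: P_X = Y_obs·Q·ΔS = 0.2605 × 10203 ≈ 2658 kg VSS/d.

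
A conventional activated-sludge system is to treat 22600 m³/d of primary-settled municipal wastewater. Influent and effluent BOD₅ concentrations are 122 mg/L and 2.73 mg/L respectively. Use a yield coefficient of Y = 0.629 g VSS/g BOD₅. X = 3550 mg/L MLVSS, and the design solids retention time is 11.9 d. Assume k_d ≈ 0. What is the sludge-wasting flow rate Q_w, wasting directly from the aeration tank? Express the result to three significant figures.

V·X = Y·Q·ΔS·θ_c gives V = 0.629 × 22600 × (122 − 2.73) × 11.9 / 3550 = 5683 m³.
With mixed-liquor wasting, θ_c = V/Q_w, so Q_w = V/θ_c = 5683/11.9 = 477.6 m³/d.

Q_w ≈ 478 m³/d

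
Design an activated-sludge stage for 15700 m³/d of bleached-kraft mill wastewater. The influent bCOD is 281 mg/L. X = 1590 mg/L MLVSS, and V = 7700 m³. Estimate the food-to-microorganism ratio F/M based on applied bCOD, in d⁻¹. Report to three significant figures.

F/M ≈ 0.360 d⁻¹

F/M = applied load / biomass = Q·S₀/(V·X) = 15700 × 281 / (7700 × 1590) = 0.3603 d⁻¹.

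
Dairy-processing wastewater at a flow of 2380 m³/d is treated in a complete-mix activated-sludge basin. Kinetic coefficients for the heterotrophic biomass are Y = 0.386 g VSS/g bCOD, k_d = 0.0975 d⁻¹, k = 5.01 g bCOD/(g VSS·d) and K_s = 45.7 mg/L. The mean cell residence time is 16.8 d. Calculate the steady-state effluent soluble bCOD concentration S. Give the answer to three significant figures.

For a completely mixed reactor with recycle the Lawrence–McCarty relation gives S = K_s·(1 + k_d·θ_c) / [θ_c·(Y·k − k_d) − 1] = 45.7 × (1 + 0.0975 × 16.8) / [16.8 × (0.386 × 5.01 − 0.0975) − 1] = 120.6 / 29.85 = 4.039 mg/L.

S ≈ 4.04 mg/L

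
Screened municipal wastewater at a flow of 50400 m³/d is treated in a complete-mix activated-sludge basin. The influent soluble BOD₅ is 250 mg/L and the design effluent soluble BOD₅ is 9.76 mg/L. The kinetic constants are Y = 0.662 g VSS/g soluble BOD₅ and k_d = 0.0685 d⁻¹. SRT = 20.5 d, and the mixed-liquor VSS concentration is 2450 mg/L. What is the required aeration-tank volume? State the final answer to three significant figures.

V ≈ 27900 m³

Rearranging the biomass balance for a CMAS with decay, V = Y·Q·ΔS·θ_c / [X·(1+k_d θ_c)] = 0.662 × 50400 × (250 − 9.76) × 20.5 / [2450 × (1 + 0.0685 × 20.5)] = 1.64×10^8 / 5890 = 27896 m³.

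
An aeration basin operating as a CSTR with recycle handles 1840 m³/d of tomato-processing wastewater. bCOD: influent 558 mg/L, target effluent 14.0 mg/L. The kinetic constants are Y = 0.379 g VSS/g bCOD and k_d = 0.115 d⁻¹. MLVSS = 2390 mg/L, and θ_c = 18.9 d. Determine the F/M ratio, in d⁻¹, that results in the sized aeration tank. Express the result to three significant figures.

Rearranging the biomass balance for a CMAS with decay, V = Y·Q·ΔS·θ_c / [X·(1+k_d θ_c)] = 0.379 × 1840 × (558 − 14.0) × 18.9 / [2390 × (1 + 0.115 × 18.9)] = 7.17×10^6 / 7585 = 945.3 m³.
F/M = applied load / biomass = Q·S₀/(V·X) = 1840 × 558 / (945.3 × 2390) = 0.4544 d⁻¹.

F/M ≈ 0.454 d⁻¹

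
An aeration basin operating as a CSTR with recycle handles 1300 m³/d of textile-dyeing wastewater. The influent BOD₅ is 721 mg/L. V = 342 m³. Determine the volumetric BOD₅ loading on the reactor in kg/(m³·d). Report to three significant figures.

L_v ≈ 2.74 kg BOD₅/(m³·d)

L_v = Q S₀ / V = 1300 × 721 × 10⁻³ / 342.0 = 2.741 kg/(m³·d).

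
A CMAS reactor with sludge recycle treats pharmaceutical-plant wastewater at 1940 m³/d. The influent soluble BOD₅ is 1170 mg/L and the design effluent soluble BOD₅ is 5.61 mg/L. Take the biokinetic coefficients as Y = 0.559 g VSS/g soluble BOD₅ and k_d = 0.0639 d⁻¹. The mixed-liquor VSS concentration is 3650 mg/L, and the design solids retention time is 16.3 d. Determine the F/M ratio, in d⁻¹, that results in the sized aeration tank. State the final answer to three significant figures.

F/M ≈ 0.225 d⁻¹

Steady-state biomass mass balance: V·X·(1 + k_d·θ_c) = Y·Q·(S₀ − S)·θ_c, so V = 0.559 × 1940 × (1170 − 5.61) × 16.3 / [3650 × (1 + 0.0639 × 16.3)] = 2.06×10^7 / 7452 = 2762 m³.
F/M = applied load / biomass = Q·S₀/(V·X) = 1940 × 1170 / (2762 × 3650) = 0.2251 d⁻¹.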